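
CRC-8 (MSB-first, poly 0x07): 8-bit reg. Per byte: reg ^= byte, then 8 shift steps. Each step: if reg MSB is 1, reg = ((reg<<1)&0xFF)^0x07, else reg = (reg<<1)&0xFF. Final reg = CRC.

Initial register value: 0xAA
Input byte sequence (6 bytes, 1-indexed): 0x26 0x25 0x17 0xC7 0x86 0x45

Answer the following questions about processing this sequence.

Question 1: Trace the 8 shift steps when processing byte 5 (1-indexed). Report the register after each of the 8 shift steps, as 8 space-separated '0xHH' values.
After byte 1 (0x26): reg=0xAD
After byte 2 (0x25): reg=0xB1
After byte 3 (0x17): reg=0x7B
After byte 4 (0xC7): reg=0x3D
Register before byte 5: 0x3D
After XOR with byte 0x86: 0xBB

Answer: 0x71 0xE2 0xC3 0x81 0x05 0x0A 0x14 0x28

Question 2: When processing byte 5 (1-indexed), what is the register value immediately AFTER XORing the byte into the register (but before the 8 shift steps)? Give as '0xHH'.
Register before byte 5: 0x3D
Byte 5: 0x86
0x3D XOR 0x86 = 0xBB

Answer: 0xBB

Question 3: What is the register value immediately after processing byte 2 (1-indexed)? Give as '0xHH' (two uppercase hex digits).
After byte 1 (0x26): reg=0xAD
After byte 2 (0x25): reg=0xB1

Answer: 0xB1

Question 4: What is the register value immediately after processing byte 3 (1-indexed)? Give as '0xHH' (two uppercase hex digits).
After byte 1 (0x26): reg=0xAD
After byte 2 (0x25): reg=0xB1
After byte 3 (0x17): reg=0x7B

Answer: 0x7B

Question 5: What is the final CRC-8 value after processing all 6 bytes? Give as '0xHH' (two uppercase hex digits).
After byte 1 (0x26): reg=0xAD
After byte 2 (0x25): reg=0xB1
After byte 3 (0x17): reg=0x7B
After byte 4 (0xC7): reg=0x3D
After byte 5 (0x86): reg=0x28
After byte 6 (0x45): reg=0x04

Answer: 0x04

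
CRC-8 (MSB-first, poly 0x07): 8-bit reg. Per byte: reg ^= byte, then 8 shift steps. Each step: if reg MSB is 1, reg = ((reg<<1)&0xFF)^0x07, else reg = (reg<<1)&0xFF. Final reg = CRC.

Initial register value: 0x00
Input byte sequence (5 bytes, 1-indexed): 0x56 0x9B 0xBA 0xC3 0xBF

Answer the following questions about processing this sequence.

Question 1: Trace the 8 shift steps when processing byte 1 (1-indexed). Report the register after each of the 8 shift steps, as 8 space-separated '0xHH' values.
Register before byte 1: 0x00
After XOR with byte 0x56: 0x56

Answer: 0xAC 0x5F 0xBE 0x7B 0xF6 0xEB 0xD1 0xA5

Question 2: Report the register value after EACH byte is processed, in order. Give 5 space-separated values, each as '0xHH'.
0xA5 0xBA 0x00 0x47 0xE6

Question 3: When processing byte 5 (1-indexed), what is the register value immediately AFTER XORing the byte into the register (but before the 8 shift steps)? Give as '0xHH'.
Answer: 0xF8

Derivation:
Register before byte 5: 0x47
Byte 5: 0xBF
0x47 XOR 0xBF = 0xF8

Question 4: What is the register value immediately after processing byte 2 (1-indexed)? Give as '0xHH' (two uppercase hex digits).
Answer: 0xBA

Derivation:
After byte 1 (0x56): reg=0xA5
After byte 2 (0x9B): reg=0xBA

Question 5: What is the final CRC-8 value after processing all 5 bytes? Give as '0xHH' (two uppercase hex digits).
Answer: 0xE6

Derivation:
After byte 1 (0x56): reg=0xA5
After byte 2 (0x9B): reg=0xBA
After byte 3 (0xBA): reg=0x00
After byte 4 (0xC3): reg=0x47
After byte 5 (0xBF): reg=0xE6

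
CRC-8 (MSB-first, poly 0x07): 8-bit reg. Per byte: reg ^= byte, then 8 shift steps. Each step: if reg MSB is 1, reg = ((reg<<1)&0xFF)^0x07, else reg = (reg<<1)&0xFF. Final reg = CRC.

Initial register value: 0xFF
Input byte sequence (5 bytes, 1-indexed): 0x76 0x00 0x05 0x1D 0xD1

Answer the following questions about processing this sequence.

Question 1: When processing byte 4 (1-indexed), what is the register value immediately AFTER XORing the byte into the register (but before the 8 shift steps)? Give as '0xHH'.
Register before byte 4: 0x2A
Byte 4: 0x1D
0x2A XOR 0x1D = 0x37

Answer: 0x37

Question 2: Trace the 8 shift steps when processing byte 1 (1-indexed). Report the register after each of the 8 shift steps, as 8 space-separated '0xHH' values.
Answer: 0x15 0x2A 0x54 0xA8 0x57 0xAE 0x5B 0xB6

Derivation:
Register before byte 1: 0xFF
After XOR with byte 0x76: 0x89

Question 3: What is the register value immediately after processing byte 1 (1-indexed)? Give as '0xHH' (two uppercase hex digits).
Answer: 0xB6

Derivation:
After byte 1 (0x76): reg=0xB6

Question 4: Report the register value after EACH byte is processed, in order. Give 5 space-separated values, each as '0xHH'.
0xB6 0x0B 0x2A 0x85 0xAB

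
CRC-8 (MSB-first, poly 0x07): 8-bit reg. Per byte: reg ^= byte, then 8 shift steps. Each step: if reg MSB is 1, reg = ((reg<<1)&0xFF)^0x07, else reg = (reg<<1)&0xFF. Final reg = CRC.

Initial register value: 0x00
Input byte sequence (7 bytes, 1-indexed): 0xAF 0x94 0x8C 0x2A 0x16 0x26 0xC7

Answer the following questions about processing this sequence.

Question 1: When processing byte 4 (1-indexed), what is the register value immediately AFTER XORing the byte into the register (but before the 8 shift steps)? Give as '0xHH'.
Register before byte 4: 0x17
Byte 4: 0x2A
0x17 XOR 0x2A = 0x3D

Answer: 0x3D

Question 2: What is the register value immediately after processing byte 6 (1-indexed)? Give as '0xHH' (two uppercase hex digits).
After byte 1 (0xAF): reg=0x44
After byte 2 (0x94): reg=0x3E
After byte 3 (0x8C): reg=0x17
After byte 4 (0x2A): reg=0xB3
After byte 5 (0x16): reg=0x72
After byte 6 (0x26): reg=0xAB

Answer: 0xAB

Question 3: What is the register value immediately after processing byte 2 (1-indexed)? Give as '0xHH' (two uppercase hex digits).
After byte 1 (0xAF): reg=0x44
After byte 2 (0x94): reg=0x3E

Answer: 0x3E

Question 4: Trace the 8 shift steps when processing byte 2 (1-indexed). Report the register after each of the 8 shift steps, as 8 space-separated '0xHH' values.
Answer: 0xA7 0x49 0x92 0x23 0x46 0x8C 0x1F 0x3E

Derivation:
After byte 1 (0xAF): reg=0x44
Register before byte 2: 0x44
After XOR with byte 0x94: 0xD0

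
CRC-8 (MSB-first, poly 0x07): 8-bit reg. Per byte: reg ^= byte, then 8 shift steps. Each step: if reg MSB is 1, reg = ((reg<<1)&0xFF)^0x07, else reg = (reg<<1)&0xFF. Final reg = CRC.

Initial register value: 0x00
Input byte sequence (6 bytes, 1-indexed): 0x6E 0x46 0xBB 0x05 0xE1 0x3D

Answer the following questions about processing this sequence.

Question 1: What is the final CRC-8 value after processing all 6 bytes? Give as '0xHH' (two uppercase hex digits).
After byte 1 (0x6E): reg=0x0D
After byte 2 (0x46): reg=0xF6
After byte 3 (0xBB): reg=0xE4
After byte 4 (0x05): reg=0xA9
After byte 5 (0xE1): reg=0xFF
After byte 6 (0x3D): reg=0x40

Answer: 0x40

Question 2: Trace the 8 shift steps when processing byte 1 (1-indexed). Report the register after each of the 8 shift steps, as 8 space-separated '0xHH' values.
Answer: 0xDC 0xBF 0x79 0xF2 0xE3 0xC1 0x85 0x0D

Derivation:
Register before byte 1: 0x00
After XOR with byte 0x6E: 0x6E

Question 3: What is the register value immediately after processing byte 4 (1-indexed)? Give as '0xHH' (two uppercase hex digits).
After byte 1 (0x6E): reg=0x0D
After byte 2 (0x46): reg=0xF6
After byte 3 (0xBB): reg=0xE4
After byte 4 (0x05): reg=0xA9

Answer: 0xA9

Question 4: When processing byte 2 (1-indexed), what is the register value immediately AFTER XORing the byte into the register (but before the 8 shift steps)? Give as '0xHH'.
Register before byte 2: 0x0D
Byte 2: 0x46
0x0D XOR 0x46 = 0x4B

Answer: 0x4B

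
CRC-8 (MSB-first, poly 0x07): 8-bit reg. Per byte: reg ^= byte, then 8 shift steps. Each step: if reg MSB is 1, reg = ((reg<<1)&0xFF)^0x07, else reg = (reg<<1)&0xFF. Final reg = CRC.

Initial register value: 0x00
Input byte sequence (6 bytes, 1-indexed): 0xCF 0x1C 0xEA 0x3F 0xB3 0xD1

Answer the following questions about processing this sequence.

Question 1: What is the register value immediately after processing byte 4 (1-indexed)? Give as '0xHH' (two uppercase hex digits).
Answer: 0x5C

Derivation:
After byte 1 (0xCF): reg=0x63
After byte 2 (0x1C): reg=0x7A
After byte 3 (0xEA): reg=0xF9
After byte 4 (0x3F): reg=0x5C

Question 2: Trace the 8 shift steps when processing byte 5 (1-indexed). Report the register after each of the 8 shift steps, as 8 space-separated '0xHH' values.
Answer: 0xD9 0xB5 0x6D 0xDA 0xB3 0x61 0xC2 0x83

Derivation:
After byte 1 (0xCF): reg=0x63
After byte 2 (0x1C): reg=0x7A
After byte 3 (0xEA): reg=0xF9
After byte 4 (0x3F): reg=0x5C
Register before byte 5: 0x5C
After XOR with byte 0xB3: 0xEF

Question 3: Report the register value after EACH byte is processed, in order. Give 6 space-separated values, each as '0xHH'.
0x63 0x7A 0xF9 0x5C 0x83 0xB9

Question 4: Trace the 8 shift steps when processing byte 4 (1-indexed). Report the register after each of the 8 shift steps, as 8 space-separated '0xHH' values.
After byte 1 (0xCF): reg=0x63
After byte 2 (0x1C): reg=0x7A
After byte 3 (0xEA): reg=0xF9
Register before byte 4: 0xF9
After XOR with byte 0x3F: 0xC6

Answer: 0x8B 0x11 0x22 0x44 0x88 0x17 0x2E 0x5C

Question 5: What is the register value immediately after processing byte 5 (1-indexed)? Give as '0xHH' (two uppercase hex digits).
Answer: 0x83

Derivation:
After byte 1 (0xCF): reg=0x63
After byte 2 (0x1C): reg=0x7A
After byte 3 (0xEA): reg=0xF9
After byte 4 (0x3F): reg=0x5C
After byte 5 (0xB3): reg=0x83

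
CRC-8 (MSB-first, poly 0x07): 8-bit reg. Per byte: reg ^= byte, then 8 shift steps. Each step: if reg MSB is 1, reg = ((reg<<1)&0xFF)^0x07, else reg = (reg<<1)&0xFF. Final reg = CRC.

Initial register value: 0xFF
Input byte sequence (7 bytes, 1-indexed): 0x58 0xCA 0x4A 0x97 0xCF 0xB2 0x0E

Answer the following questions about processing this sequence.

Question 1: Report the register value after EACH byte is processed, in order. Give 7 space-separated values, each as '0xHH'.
0x7C 0x0B 0xC0 0xA2 0x04 0x0B 0x1B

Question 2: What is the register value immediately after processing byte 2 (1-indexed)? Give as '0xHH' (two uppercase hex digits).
Answer: 0x0B

Derivation:
After byte 1 (0x58): reg=0x7C
After byte 2 (0xCA): reg=0x0B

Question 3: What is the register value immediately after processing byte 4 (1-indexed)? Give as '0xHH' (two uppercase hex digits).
Answer: 0xA2

Derivation:
After byte 1 (0x58): reg=0x7C
After byte 2 (0xCA): reg=0x0B
After byte 3 (0x4A): reg=0xC0
After byte 4 (0x97): reg=0xA2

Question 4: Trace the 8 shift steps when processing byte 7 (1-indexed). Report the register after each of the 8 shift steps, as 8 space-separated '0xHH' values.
After byte 1 (0x58): reg=0x7C
After byte 2 (0xCA): reg=0x0B
After byte 3 (0x4A): reg=0xC0
After byte 4 (0x97): reg=0xA2
After byte 5 (0xCF): reg=0x04
After byte 6 (0xB2): reg=0x0B
Register before byte 7: 0x0B
After XOR with byte 0x0E: 0x05

Answer: 0x0A 0x14 0x28 0x50 0xA0 0x47 0x8E 0x1B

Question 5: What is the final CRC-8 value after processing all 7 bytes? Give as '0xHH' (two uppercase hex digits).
Answer: 0x1B

Derivation:
After byte 1 (0x58): reg=0x7C
After byte 2 (0xCA): reg=0x0B
After byte 3 (0x4A): reg=0xC0
After byte 4 (0x97): reg=0xA2
After byte 5 (0xCF): reg=0x04
After byte 6 (0xB2): reg=0x0B
After byte 7 (0x0E): reg=0x1B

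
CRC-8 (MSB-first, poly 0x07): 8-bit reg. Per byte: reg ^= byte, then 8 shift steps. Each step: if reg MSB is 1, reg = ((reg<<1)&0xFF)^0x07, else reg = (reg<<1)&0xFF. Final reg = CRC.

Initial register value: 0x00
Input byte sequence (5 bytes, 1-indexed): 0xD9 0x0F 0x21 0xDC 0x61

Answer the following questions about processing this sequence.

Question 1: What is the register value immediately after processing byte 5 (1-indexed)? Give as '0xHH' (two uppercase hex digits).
Answer: 0x8A

Derivation:
After byte 1 (0xD9): reg=0x01
After byte 2 (0x0F): reg=0x2A
After byte 3 (0x21): reg=0x31
After byte 4 (0xDC): reg=0x8D
After byte 5 (0x61): reg=0x8A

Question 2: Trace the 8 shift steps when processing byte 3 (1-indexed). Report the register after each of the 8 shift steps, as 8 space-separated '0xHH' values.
After byte 1 (0xD9): reg=0x01
After byte 2 (0x0F): reg=0x2A
Register before byte 3: 0x2A
After XOR with byte 0x21: 0x0B

Answer: 0x16 0x2C 0x58 0xB0 0x67 0xCE 0x9B 0x31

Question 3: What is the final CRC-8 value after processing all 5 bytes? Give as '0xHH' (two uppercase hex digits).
Answer: 0x8A

Derivation:
After byte 1 (0xD9): reg=0x01
After byte 2 (0x0F): reg=0x2A
After byte 3 (0x21): reg=0x31
After byte 4 (0xDC): reg=0x8D
After byte 5 (0x61): reg=0x8A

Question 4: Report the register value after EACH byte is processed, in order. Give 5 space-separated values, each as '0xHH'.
0x01 0x2A 0x31 0x8D 0x8A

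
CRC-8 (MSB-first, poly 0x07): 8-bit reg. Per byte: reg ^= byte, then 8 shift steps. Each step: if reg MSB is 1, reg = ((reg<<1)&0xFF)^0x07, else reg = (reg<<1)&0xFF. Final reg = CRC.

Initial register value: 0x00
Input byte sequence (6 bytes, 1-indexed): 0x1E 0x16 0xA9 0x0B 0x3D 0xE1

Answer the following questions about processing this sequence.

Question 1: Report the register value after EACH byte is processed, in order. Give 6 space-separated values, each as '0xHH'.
0x5A 0xE3 0xF1 0xE8 0x25 0x52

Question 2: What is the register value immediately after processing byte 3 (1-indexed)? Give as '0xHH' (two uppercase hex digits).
Answer: 0xF1

Derivation:
After byte 1 (0x1E): reg=0x5A
After byte 2 (0x16): reg=0xE3
After byte 3 (0xA9): reg=0xF1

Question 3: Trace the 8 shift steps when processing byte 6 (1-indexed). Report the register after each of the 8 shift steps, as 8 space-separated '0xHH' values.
After byte 1 (0x1E): reg=0x5A
After byte 2 (0x16): reg=0xE3
After byte 3 (0xA9): reg=0xF1
After byte 4 (0x0B): reg=0xE8
After byte 5 (0x3D): reg=0x25
Register before byte 6: 0x25
After XOR with byte 0xE1: 0xC4

Answer: 0x8F 0x19 0x32 0x64 0xC8 0x97 0x29 0x52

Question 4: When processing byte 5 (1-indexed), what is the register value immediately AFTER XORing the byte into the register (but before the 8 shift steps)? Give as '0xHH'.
Answer: 0xD5

Derivation:
Register before byte 5: 0xE8
Byte 5: 0x3D
0xE8 XOR 0x3D = 0xD5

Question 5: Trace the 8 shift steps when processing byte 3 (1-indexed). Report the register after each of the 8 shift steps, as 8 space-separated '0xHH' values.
Answer: 0x94 0x2F 0x5E 0xBC 0x7F 0xFE 0xFB 0xF1

Derivation:
After byte 1 (0x1E): reg=0x5A
After byte 2 (0x16): reg=0xE3
Register before byte 3: 0xE3
After XOR with byte 0xA9: 0x4A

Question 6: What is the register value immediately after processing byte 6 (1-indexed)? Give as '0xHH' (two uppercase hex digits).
After byte 1 (0x1E): reg=0x5A
After byte 2 (0x16): reg=0xE3
After byte 3 (0xA9): reg=0xF1
After byte 4 (0x0B): reg=0xE8
After byte 5 (0x3D): reg=0x25
After byte 6 (0xE1): reg=0x52

Answer: 0x52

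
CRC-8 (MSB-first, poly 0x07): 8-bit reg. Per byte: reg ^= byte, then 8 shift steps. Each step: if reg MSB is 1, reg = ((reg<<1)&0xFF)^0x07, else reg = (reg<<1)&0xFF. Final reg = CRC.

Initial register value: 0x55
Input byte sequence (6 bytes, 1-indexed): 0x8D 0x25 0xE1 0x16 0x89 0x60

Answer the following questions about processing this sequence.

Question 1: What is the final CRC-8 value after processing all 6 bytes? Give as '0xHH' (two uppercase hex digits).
Answer: 0x43

Derivation:
After byte 1 (0x8D): reg=0x06
After byte 2 (0x25): reg=0xE9
After byte 3 (0xE1): reg=0x38
After byte 4 (0x16): reg=0xCA
After byte 5 (0x89): reg=0xCE
After byte 6 (0x60): reg=0x43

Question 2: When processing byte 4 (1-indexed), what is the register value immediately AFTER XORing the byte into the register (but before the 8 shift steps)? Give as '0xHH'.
Answer: 0x2E

Derivation:
Register before byte 4: 0x38
Byte 4: 0x16
0x38 XOR 0x16 = 0x2E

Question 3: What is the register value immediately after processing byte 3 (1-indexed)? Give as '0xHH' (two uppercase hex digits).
Answer: 0x38

Derivation:
After byte 1 (0x8D): reg=0x06
After byte 2 (0x25): reg=0xE9
After byte 3 (0xE1): reg=0x38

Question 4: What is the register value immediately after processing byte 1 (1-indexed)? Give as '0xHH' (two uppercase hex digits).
After byte 1 (0x8D): reg=0x06

Answer: 0x06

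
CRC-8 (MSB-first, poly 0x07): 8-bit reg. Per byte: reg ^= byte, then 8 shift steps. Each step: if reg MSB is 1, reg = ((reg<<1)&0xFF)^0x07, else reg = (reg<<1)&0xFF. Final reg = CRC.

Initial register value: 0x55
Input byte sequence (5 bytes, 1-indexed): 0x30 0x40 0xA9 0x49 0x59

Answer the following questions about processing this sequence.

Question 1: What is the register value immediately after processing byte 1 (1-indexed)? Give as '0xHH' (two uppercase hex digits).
After byte 1 (0x30): reg=0x3C

Answer: 0x3C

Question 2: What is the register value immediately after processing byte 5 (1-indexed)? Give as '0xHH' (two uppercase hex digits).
After byte 1 (0x30): reg=0x3C
After byte 2 (0x40): reg=0x73
After byte 3 (0xA9): reg=0x08
After byte 4 (0x49): reg=0xC0
After byte 5 (0x59): reg=0xC6

Answer: 0xC6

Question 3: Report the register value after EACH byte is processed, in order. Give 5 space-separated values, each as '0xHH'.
0x3C 0x73 0x08 0xC0 0xC6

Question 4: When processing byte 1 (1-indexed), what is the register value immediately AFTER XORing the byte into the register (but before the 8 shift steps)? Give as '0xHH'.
Answer: 0x65

Derivation:
Register before byte 1: 0x55
Byte 1: 0x30
0x55 XOR 0x30 = 0x65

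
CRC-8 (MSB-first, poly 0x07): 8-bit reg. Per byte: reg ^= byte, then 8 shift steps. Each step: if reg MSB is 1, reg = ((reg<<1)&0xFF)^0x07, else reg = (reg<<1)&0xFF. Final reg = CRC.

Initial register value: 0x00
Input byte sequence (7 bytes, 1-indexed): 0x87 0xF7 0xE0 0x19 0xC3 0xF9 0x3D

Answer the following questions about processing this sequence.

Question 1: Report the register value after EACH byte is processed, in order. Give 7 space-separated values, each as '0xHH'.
0x9C 0x16 0xCC 0x25 0xBC 0xDC 0xA9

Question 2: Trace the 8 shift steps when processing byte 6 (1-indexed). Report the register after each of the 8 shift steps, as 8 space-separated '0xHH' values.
After byte 1 (0x87): reg=0x9C
After byte 2 (0xF7): reg=0x16
After byte 3 (0xE0): reg=0xCC
After byte 4 (0x19): reg=0x25
After byte 5 (0xC3): reg=0xBC
Register before byte 6: 0xBC
After XOR with byte 0xF9: 0x45

Answer: 0x8A 0x13 0x26 0x4C 0x98 0x37 0x6E 0xDC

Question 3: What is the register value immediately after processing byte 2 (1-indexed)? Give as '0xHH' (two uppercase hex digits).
Answer: 0x16

Derivation:
After byte 1 (0x87): reg=0x9C
After byte 2 (0xF7): reg=0x16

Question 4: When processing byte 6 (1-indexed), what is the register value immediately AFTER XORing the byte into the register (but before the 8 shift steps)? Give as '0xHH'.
Register before byte 6: 0xBC
Byte 6: 0xF9
0xBC XOR 0xF9 = 0x45

Answer: 0x45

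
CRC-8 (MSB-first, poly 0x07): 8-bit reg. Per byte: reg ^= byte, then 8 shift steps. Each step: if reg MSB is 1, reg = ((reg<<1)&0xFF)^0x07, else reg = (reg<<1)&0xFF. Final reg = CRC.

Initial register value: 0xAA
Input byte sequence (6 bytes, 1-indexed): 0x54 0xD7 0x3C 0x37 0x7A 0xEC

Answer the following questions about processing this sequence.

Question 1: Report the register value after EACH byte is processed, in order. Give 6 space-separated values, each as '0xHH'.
0xF4 0xE9 0x25 0x7E 0x1C 0xDE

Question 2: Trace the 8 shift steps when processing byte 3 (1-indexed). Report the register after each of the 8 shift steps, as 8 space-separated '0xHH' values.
After byte 1 (0x54): reg=0xF4
After byte 2 (0xD7): reg=0xE9
Register before byte 3: 0xE9
After XOR with byte 0x3C: 0xD5

Answer: 0xAD 0x5D 0xBA 0x73 0xE6 0xCB 0x91 0x25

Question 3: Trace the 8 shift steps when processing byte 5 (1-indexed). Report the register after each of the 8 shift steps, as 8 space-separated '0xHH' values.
Answer: 0x08 0x10 0x20 0x40 0x80 0x07 0x0E 0x1C

Derivation:
After byte 1 (0x54): reg=0xF4
After byte 2 (0xD7): reg=0xE9
After byte 3 (0x3C): reg=0x25
After byte 4 (0x37): reg=0x7E
Register before byte 5: 0x7E
After XOR with byte 0x7A: 0x04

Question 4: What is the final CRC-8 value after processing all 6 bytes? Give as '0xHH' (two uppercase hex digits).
After byte 1 (0x54): reg=0xF4
After byte 2 (0xD7): reg=0xE9
After byte 3 (0x3C): reg=0x25
After byte 4 (0x37): reg=0x7E
After byte 5 (0x7A): reg=0x1C
After byte 6 (0xEC): reg=0xDE

Answer: 0xDE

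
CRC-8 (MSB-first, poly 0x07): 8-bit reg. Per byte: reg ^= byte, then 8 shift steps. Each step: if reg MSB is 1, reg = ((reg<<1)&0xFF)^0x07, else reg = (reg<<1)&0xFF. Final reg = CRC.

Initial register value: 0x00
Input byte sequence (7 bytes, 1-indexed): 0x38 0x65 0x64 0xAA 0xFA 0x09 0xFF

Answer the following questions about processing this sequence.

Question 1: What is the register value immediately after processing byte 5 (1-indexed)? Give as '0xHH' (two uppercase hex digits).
After byte 1 (0x38): reg=0xA8
After byte 2 (0x65): reg=0x6D
After byte 3 (0x64): reg=0x3F
After byte 4 (0xAA): reg=0xE2
After byte 5 (0xFA): reg=0x48

Answer: 0x48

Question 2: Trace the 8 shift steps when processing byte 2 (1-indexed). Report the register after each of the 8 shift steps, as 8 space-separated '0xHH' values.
After byte 1 (0x38): reg=0xA8
Register before byte 2: 0xA8
After XOR with byte 0x65: 0xCD

Answer: 0x9D 0x3D 0x7A 0xF4 0xEF 0xD9 0xB5 0x6D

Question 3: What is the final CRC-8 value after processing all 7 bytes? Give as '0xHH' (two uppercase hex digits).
Answer: 0xBD

Derivation:
After byte 1 (0x38): reg=0xA8
After byte 2 (0x65): reg=0x6D
After byte 3 (0x64): reg=0x3F
After byte 4 (0xAA): reg=0xE2
After byte 5 (0xFA): reg=0x48
After byte 6 (0x09): reg=0xC0
After byte 7 (0xFF): reg=0xBD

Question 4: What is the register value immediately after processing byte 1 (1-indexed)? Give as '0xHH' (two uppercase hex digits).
Answer: 0xA8

Derivation:
After byte 1 (0x38): reg=0xA8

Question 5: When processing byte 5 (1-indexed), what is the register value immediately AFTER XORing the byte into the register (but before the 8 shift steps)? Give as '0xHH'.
Answer: 0x18

Derivation:
Register before byte 5: 0xE2
Byte 5: 0xFA
0xE2 XOR 0xFA = 0x18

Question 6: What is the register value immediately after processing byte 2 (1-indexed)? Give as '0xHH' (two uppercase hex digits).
After byte 1 (0x38): reg=0xA8
After byte 2 (0x65): reg=0x6D

Answer: 0x6D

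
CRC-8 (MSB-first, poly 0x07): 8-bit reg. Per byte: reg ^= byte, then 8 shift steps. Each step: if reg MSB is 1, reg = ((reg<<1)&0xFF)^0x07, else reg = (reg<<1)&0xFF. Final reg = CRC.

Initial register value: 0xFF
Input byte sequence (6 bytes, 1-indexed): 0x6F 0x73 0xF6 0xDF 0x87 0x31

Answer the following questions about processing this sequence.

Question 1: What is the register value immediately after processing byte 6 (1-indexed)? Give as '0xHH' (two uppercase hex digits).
Answer: 0x1F

Derivation:
After byte 1 (0x6F): reg=0xF9
After byte 2 (0x73): reg=0xBF
After byte 3 (0xF6): reg=0xF8
After byte 4 (0xDF): reg=0xF5
After byte 5 (0x87): reg=0x59
After byte 6 (0x31): reg=0x1F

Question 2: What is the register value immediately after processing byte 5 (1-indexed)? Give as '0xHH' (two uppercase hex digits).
After byte 1 (0x6F): reg=0xF9
After byte 2 (0x73): reg=0xBF
After byte 3 (0xF6): reg=0xF8
After byte 4 (0xDF): reg=0xF5
After byte 5 (0x87): reg=0x59

Answer: 0x59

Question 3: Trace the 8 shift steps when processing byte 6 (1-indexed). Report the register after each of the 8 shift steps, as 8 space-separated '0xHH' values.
Answer: 0xD0 0xA7 0x49 0x92 0x23 0x46 0x8C 0x1F

Derivation:
After byte 1 (0x6F): reg=0xF9
After byte 2 (0x73): reg=0xBF
After byte 3 (0xF6): reg=0xF8
After byte 4 (0xDF): reg=0xF5
After byte 5 (0x87): reg=0x59
Register before byte 6: 0x59
After XOR with byte 0x31: 0x68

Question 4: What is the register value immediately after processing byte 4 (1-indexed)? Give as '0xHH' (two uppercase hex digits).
Answer: 0xF5

Derivation:
After byte 1 (0x6F): reg=0xF9
After byte 2 (0x73): reg=0xBF
After byte 3 (0xF6): reg=0xF8
After byte 4 (0xDF): reg=0xF5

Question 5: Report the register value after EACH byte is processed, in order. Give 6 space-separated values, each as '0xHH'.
0xF9 0xBF 0xF8 0xF5 0x59 0x1F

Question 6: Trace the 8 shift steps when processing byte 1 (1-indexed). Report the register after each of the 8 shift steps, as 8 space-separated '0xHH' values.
Answer: 0x27 0x4E 0x9C 0x3F 0x7E 0xFC 0xFF 0xF9

Derivation:
Register before byte 1: 0xFF
After XOR with byte 0x6F: 0x90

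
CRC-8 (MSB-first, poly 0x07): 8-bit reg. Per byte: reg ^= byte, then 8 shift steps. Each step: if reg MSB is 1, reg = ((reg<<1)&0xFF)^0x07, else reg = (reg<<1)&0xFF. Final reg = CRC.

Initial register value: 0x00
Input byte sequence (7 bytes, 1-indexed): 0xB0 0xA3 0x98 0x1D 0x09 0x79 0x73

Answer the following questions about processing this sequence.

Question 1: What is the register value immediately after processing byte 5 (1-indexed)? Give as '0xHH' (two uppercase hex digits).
After byte 1 (0xB0): reg=0x19
After byte 2 (0xA3): reg=0x2F
After byte 3 (0x98): reg=0x0C
After byte 4 (0x1D): reg=0x77
After byte 5 (0x09): reg=0x7D

Answer: 0x7D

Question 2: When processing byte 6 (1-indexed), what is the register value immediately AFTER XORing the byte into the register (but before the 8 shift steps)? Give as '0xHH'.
Register before byte 6: 0x7D
Byte 6: 0x79
0x7D XOR 0x79 = 0x04

Answer: 0x04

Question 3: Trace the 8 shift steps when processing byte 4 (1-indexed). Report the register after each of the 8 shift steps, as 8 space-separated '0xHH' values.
After byte 1 (0xB0): reg=0x19
After byte 2 (0xA3): reg=0x2F
After byte 3 (0x98): reg=0x0C
Register before byte 4: 0x0C
After XOR with byte 0x1D: 0x11

Answer: 0x22 0x44 0x88 0x17 0x2E 0x5C 0xB8 0x77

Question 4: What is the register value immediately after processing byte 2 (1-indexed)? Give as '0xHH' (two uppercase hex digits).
After byte 1 (0xB0): reg=0x19
After byte 2 (0xA3): reg=0x2F

Answer: 0x2F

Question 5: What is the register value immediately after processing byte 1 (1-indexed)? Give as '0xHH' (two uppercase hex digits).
Answer: 0x19

Derivation:
After byte 1 (0xB0): reg=0x19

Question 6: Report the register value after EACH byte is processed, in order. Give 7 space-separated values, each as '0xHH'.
0x19 0x2F 0x0C 0x77 0x7D 0x1C 0x0A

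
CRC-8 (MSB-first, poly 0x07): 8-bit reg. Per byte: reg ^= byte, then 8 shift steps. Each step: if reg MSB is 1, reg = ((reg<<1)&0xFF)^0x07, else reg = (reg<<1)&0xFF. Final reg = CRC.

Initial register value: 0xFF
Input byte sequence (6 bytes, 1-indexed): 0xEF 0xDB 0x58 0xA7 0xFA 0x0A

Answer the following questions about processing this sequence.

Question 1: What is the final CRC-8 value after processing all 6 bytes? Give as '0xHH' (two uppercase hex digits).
Answer: 0xFE

Derivation:
After byte 1 (0xEF): reg=0x70
After byte 2 (0xDB): reg=0x58
After byte 3 (0x58): reg=0x00
After byte 4 (0xA7): reg=0x7C
After byte 5 (0xFA): reg=0x9B
After byte 6 (0x0A): reg=0xFE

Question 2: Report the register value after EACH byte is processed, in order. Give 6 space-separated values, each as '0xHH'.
0x70 0x58 0x00 0x7C 0x9B 0xFE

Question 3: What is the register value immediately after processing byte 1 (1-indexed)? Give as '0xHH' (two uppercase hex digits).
Answer: 0x70

Derivation:
After byte 1 (0xEF): reg=0x70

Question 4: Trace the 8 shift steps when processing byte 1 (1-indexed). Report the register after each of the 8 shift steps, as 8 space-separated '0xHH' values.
Answer: 0x20 0x40 0x80 0x07 0x0E 0x1C 0x38 0x70

Derivation:
Register before byte 1: 0xFF
After XOR with byte 0xEF: 0x10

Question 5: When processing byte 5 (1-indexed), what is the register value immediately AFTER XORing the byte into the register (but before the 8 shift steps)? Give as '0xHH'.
Answer: 0x86

Derivation:
Register before byte 5: 0x7C
Byte 5: 0xFA
0x7C XOR 0xFA = 0x86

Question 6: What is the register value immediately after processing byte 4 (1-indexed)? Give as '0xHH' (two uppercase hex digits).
After byte 1 (0xEF): reg=0x70
After byte 2 (0xDB): reg=0x58
After byte 3 (0x58): reg=0x00
After byte 4 (0xA7): reg=0x7C

Answer: 0x7C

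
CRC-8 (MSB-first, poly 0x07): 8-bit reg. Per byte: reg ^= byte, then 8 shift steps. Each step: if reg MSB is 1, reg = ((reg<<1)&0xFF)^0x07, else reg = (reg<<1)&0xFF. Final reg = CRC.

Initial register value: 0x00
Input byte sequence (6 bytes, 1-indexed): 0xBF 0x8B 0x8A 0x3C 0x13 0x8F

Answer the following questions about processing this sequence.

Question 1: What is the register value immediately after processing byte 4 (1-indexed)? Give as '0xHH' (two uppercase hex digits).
Answer: 0x2D

Derivation:
After byte 1 (0xBF): reg=0x34
After byte 2 (0x8B): reg=0x34
After byte 3 (0x8A): reg=0x33
After byte 4 (0x3C): reg=0x2D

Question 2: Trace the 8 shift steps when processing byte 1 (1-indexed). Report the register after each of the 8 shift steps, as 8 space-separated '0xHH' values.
Register before byte 1: 0x00
After XOR with byte 0xBF: 0xBF

Answer: 0x79 0xF2 0xE3 0xC1 0x85 0x0D 0x1A 0x34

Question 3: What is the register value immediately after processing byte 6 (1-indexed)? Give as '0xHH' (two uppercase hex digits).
Answer: 0x8B

Derivation:
After byte 1 (0xBF): reg=0x34
After byte 2 (0x8B): reg=0x34
After byte 3 (0x8A): reg=0x33
After byte 4 (0x3C): reg=0x2D
After byte 5 (0x13): reg=0xBA
After byte 6 (0x8F): reg=0x8B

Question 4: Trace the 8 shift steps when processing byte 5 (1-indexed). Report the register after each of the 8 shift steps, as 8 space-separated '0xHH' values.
After byte 1 (0xBF): reg=0x34
After byte 2 (0x8B): reg=0x34
After byte 3 (0x8A): reg=0x33
After byte 4 (0x3C): reg=0x2D
Register before byte 5: 0x2D
After XOR with byte 0x13: 0x3E

Answer: 0x7C 0xF8 0xF7 0xE9 0xD5 0xAD 0x5D 0xBA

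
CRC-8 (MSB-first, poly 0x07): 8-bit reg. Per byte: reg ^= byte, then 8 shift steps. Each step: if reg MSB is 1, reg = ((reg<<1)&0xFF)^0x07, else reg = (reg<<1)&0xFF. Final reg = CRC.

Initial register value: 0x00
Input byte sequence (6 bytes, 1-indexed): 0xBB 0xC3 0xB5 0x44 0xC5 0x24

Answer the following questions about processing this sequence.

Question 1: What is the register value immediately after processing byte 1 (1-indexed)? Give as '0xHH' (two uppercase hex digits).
Answer: 0x28

Derivation:
After byte 1 (0xBB): reg=0x28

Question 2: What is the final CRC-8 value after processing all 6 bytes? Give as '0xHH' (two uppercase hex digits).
Answer: 0x2F

Derivation:
After byte 1 (0xBB): reg=0x28
After byte 2 (0xC3): reg=0x9F
After byte 3 (0xB5): reg=0xD6
After byte 4 (0x44): reg=0xF7
After byte 5 (0xC5): reg=0x9E
After byte 6 (0x24): reg=0x2F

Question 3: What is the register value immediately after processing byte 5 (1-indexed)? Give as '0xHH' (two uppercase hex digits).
Answer: 0x9E

Derivation:
After byte 1 (0xBB): reg=0x28
After byte 2 (0xC3): reg=0x9F
After byte 3 (0xB5): reg=0xD6
After byte 4 (0x44): reg=0xF7
After byte 5 (0xC5): reg=0x9E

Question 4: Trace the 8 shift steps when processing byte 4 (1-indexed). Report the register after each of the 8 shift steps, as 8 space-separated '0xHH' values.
After byte 1 (0xBB): reg=0x28
After byte 2 (0xC3): reg=0x9F
After byte 3 (0xB5): reg=0xD6
Register before byte 4: 0xD6
After XOR with byte 0x44: 0x92

Answer: 0x23 0x46 0x8C 0x1F 0x3E 0x7C 0xF8 0xF7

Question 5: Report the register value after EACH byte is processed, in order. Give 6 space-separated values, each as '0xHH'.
0x28 0x9F 0xD6 0xF7 0x9E 0x2F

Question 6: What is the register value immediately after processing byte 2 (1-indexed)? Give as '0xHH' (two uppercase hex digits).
After byte 1 (0xBB): reg=0x28
After byte 2 (0xC3): reg=0x9F

Answer: 0x9F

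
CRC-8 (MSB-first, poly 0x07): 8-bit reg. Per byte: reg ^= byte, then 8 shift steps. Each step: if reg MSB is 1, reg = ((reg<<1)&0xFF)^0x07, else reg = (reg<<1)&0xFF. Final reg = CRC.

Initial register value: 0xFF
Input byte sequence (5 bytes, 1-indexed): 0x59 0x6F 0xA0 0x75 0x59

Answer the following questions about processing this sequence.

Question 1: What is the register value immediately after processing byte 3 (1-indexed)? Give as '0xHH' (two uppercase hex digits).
After byte 1 (0x59): reg=0x7B
After byte 2 (0x6F): reg=0x6C
After byte 3 (0xA0): reg=0x6A

Answer: 0x6A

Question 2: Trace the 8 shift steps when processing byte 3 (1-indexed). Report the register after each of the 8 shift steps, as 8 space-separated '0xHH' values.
Answer: 0x9F 0x39 0x72 0xE4 0xCF 0x99 0x35 0x6A

Derivation:
After byte 1 (0x59): reg=0x7B
After byte 2 (0x6F): reg=0x6C
Register before byte 3: 0x6C
After XOR with byte 0xA0: 0xCC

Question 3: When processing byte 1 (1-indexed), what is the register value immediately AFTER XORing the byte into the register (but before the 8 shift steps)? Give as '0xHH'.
Answer: 0xA6

Derivation:
Register before byte 1: 0xFF
Byte 1: 0x59
0xFF XOR 0x59 = 0xA6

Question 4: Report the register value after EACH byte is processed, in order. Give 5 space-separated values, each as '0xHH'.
0x7B 0x6C 0x6A 0x5D 0x1C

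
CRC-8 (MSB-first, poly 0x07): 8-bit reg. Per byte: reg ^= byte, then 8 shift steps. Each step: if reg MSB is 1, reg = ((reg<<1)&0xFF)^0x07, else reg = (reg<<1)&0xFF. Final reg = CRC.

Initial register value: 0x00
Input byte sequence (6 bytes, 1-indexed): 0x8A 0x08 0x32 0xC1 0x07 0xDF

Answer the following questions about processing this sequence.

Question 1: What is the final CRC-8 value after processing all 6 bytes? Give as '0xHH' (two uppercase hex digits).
After byte 1 (0x8A): reg=0xBF
After byte 2 (0x08): reg=0x0C
After byte 3 (0x32): reg=0xBA
After byte 4 (0xC1): reg=0x66
After byte 5 (0x07): reg=0x20
After byte 6 (0xDF): reg=0xF3

Answer: 0xF3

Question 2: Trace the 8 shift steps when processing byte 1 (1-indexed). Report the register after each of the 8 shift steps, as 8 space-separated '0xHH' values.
Answer: 0x13 0x26 0x4C 0x98 0x37 0x6E 0xDC 0xBF

Derivation:
Register before byte 1: 0x00
After XOR with byte 0x8A: 0x8A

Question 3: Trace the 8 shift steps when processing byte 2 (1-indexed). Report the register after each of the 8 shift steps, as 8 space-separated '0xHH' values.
Answer: 0x69 0xD2 0xA3 0x41 0x82 0x03 0x06 0x0C

Derivation:
After byte 1 (0x8A): reg=0xBF
Register before byte 2: 0xBF
After XOR with byte 0x08: 0xB7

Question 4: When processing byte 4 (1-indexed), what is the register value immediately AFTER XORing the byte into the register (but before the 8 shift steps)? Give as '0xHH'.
Answer: 0x7B

Derivation:
Register before byte 4: 0xBA
Byte 4: 0xC1
0xBA XOR 0xC1 = 0x7B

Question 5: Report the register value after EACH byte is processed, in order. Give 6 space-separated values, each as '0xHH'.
0xBF 0x0C 0xBA 0x66 0x20 0xF3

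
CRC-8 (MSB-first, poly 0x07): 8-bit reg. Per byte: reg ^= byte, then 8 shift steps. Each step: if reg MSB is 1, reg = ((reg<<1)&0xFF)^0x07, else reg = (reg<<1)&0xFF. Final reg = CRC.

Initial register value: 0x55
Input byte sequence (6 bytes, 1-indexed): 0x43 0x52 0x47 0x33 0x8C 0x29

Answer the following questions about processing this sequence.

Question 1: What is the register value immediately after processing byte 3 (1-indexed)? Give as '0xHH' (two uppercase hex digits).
After byte 1 (0x43): reg=0x62
After byte 2 (0x52): reg=0x90
After byte 3 (0x47): reg=0x2B

Answer: 0x2B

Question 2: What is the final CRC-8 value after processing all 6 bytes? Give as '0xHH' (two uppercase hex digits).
Answer: 0x66

Derivation:
After byte 1 (0x43): reg=0x62
After byte 2 (0x52): reg=0x90
After byte 3 (0x47): reg=0x2B
After byte 4 (0x33): reg=0x48
After byte 5 (0x8C): reg=0x52
After byte 6 (0x29): reg=0x66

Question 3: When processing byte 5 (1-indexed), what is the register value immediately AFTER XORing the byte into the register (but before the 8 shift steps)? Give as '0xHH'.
Register before byte 5: 0x48
Byte 5: 0x8C
0x48 XOR 0x8C = 0xC4

Answer: 0xC4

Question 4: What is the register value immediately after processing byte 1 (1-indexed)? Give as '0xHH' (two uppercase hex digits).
After byte 1 (0x43): reg=0x62

Answer: 0x62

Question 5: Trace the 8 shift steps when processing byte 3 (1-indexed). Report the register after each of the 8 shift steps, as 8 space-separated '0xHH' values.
Answer: 0xA9 0x55 0xAA 0x53 0xA6 0x4B 0x96 0x2B

Derivation:
After byte 1 (0x43): reg=0x62
After byte 2 (0x52): reg=0x90
Register before byte 3: 0x90
After XOR with byte 0x47: 0xD7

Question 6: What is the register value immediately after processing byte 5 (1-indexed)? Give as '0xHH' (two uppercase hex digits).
Answer: 0x52

Derivation:
After byte 1 (0x43): reg=0x62
After byte 2 (0x52): reg=0x90
After byte 3 (0x47): reg=0x2B
After byte 4 (0x33): reg=0x48
After byte 5 (0x8C): reg=0x52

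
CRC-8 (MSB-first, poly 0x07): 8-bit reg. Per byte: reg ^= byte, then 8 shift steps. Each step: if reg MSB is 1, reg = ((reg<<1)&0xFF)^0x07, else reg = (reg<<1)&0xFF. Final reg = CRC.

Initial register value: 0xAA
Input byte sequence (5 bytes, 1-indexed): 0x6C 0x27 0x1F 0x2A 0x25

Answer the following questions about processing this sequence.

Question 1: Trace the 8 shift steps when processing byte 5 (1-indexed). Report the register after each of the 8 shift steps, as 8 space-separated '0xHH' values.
After byte 1 (0x6C): reg=0x5C
After byte 2 (0x27): reg=0x66
After byte 3 (0x1F): reg=0x68
After byte 4 (0x2A): reg=0xC9
Register before byte 5: 0xC9
After XOR with byte 0x25: 0xEC

Answer: 0xDF 0xB9 0x75 0xEA 0xD3 0xA1 0x45 0x8A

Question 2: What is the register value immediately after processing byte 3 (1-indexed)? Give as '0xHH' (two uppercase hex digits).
After byte 1 (0x6C): reg=0x5C
After byte 2 (0x27): reg=0x66
After byte 3 (0x1F): reg=0x68

Answer: 0x68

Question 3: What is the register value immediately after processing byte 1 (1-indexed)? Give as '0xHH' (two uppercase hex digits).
After byte 1 (0x6C): reg=0x5C

Answer: 0x5C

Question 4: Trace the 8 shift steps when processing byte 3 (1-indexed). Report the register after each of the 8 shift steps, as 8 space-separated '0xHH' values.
After byte 1 (0x6C): reg=0x5C
After byte 2 (0x27): reg=0x66
Register before byte 3: 0x66
After XOR with byte 0x1F: 0x79

Answer: 0xF2 0xE3 0xC1 0x85 0x0D 0x1A 0x34 0x68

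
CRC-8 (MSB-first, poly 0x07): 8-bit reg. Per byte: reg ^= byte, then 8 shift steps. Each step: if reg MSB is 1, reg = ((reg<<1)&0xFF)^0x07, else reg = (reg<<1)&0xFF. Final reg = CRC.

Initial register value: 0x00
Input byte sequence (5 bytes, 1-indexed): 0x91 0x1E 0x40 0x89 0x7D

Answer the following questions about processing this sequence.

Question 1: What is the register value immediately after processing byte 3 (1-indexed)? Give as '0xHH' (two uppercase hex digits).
After byte 1 (0x91): reg=0xFE
After byte 2 (0x1E): reg=0xAE
After byte 3 (0x40): reg=0x84

Answer: 0x84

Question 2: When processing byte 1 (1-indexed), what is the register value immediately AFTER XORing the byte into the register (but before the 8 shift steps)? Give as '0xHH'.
Register before byte 1: 0x00
Byte 1: 0x91
0x00 XOR 0x91 = 0x91

Answer: 0x91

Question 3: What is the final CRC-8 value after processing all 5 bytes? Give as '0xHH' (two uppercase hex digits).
Answer: 0x9D

Derivation:
After byte 1 (0x91): reg=0xFE
After byte 2 (0x1E): reg=0xAE
After byte 3 (0x40): reg=0x84
After byte 4 (0x89): reg=0x23
After byte 5 (0x7D): reg=0x9D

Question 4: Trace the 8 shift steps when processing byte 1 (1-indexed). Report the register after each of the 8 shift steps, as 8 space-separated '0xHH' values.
Answer: 0x25 0x4A 0x94 0x2F 0x5E 0xBC 0x7F 0xFE

Derivation:
Register before byte 1: 0x00
After XOR with byte 0x91: 0x91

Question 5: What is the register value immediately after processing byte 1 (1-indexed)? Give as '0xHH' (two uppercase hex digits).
Answer: 0xFE

Derivation:
After byte 1 (0x91): reg=0xFE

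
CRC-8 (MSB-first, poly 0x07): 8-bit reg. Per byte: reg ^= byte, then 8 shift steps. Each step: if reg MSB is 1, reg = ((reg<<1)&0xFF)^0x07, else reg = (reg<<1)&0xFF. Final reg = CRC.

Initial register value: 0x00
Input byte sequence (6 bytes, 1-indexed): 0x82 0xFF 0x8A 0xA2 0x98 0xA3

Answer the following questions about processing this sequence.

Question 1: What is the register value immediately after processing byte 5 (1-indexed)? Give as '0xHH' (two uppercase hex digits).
Answer: 0xFD

Derivation:
After byte 1 (0x82): reg=0x87
After byte 2 (0xFF): reg=0x6F
After byte 3 (0x8A): reg=0xB5
After byte 4 (0xA2): reg=0x65
After byte 5 (0x98): reg=0xFD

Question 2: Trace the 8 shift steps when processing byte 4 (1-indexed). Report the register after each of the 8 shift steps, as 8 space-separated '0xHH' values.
Answer: 0x2E 0x5C 0xB8 0x77 0xEE 0xDB 0xB1 0x65

Derivation:
After byte 1 (0x82): reg=0x87
After byte 2 (0xFF): reg=0x6F
After byte 3 (0x8A): reg=0xB5
Register before byte 4: 0xB5
After XOR with byte 0xA2: 0x17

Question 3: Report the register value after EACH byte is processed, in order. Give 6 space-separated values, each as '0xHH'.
0x87 0x6F 0xB5 0x65 0xFD 0x9D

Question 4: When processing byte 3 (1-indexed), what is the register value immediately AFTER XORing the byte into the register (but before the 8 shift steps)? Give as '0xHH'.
Register before byte 3: 0x6F
Byte 3: 0x8A
0x6F XOR 0x8A = 0xE5

Answer: 0xE5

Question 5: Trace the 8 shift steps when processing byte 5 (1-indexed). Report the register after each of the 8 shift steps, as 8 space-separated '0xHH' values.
After byte 1 (0x82): reg=0x87
After byte 2 (0xFF): reg=0x6F
After byte 3 (0x8A): reg=0xB5
After byte 4 (0xA2): reg=0x65
Register before byte 5: 0x65
After XOR with byte 0x98: 0xFD

Answer: 0xFD 0xFD 0xFD 0xFD 0xFD 0xFD 0xFD 0xFD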